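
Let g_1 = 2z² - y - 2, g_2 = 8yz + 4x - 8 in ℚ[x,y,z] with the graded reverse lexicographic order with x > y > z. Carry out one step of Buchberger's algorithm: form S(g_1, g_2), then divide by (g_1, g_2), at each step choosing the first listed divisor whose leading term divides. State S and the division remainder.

lcm(LM(g_1), LM(g_2)) = yz².
S = (lcm/LT(g_1))·g_1 − (lcm/LT(g_2))·g_2 = -½y² - ½xz - y + z.
Reduce S modulo (g_1, g_2) in that order:
  leading term y²: no divisor's leading term divides it; move -½y² to the remainder.
  leading term xz: no divisor's leading term divides it; move -½xz to the remainder.
  leading term y: no divisor's leading term divides it; move -y to the remainder.
  leading term z: no divisor's leading term divides it; move z to the remainder.
The remainder -½y² - ½xz - y + z is nonzero, so it would be added as the next basis element.
This is the inner loop of Buchberger's algorithm — each nonzero remainder becomes a new basis element.

S(g_1, g_2) = -½y² - ½xz - y + z; remainder on division = -½y² - ½xz - y + z.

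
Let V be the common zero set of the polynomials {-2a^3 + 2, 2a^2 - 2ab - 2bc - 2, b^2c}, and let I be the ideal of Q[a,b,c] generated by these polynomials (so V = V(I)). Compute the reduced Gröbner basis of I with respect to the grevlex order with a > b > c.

f_1 = -2a^3 + 2, LT = a^3.
f_2 = 2a^2 - 2ab - 2bc - 2, LT = a^2.
f_3 = b^2c, LT = b^2c.

S(f_1,f_2): lcm = a^3. S = a^2b + abc + a - 1.
  leading term a^2b: subtract (1/2b)·f_2 from a^2b + abc + a - 1 → ab^2 + abc + b^2c + a + b - 1
  leading term ab^2: no divisor's leading term divides it; move ab^2 to the remainder.
  leading term abc: no divisor's leading term divides it; move abc to the remainder.
  leading term b^2c: subtract (1)·f_3 from b^2c + a + b - 1 → a + b - 1
  leading term a: no divisor's leading term divides it; move a to the remainder.
  leading term b: no divisor's leading term divides it; move b to the remainder.
  leading term 1: no divisor's leading term divides it; move -1 to the remainder.
  remainder ab^2 + abc + a + b - 1 ≠ 0; add g_4 = ab^2 + abc + a + b - 1 to the basis.

S(f_1,g_4): lcm = a^3b^2. S = -a^3bc - a^3 - a^2b + a^2 - b^2.
  leading term a^3bc: subtract (1/2bc)·f_1 from -a^3bc - a^3 - a^2b + a^2 - b^2 → -a^3 - a^2b + a^2 - b^2 - bc
  leading term a^3: subtract (1/2)·f_1 from -a^3 - a^2b + a^2 - b^2 - bc → -a^2b + a^2 - b^2 - bc - 1
  leading term a^2b: subtract (-1/2b)·f_2 from -a^2b + a^2 - b^2 - bc - 1 → -ab^2 - b^2c + a^2 - b^2 - bc - b - 1
  leading term ab^2: subtract (-1)·g_4 from -ab^2 - b^2c + a^2 - b^2 - bc - b - 1 → abc - b^2c + a^2 - b^2 - bc + a - 2
  leading term abc: no divisor's leading term divides it; move abc to the remainder.
  leading term b^2c: subtract (-1)·f_3 from -b^2c + a^2 - b^2 - bc + a - 2 → a^2 - b^2 - bc + a - 2
  leading term a^2: subtract (1/2)·f_2 from a^2 - b^2 - bc + a - 2 → ab - b^2 + a - 1
  leading term ab: no divisor's leading term divides it; move ab to the remainder.
  leading term b^2: no divisor's leading term divides it; move -b^2 to the remainder.
  leading term a: no divisor's leading term divides it; move a to the remainder.
  leading term 1: no divisor's leading term divides it; move -1 to the remainder.
  remainder abc + ab - b^2 + a - 1 ≠ 0; add g_5 = abc + ab - b^2 + a - 1 to the basis.

S(f_2,g_4): lcm = a^2b^2. S = -ab^3 - a^2bc - b^3c - a^2 - ab - b^2 + a.
  leading term ab^3: subtract (-b)·g_4 from -ab^3 - a^2bc - b^3c - a^2 - ab - b^2 + a → -a^2bc + ab^2c - b^3c - a^2 + a - b
  leading term a^2bc: subtract (-1/2bc)·f_2 from -a^2bc + ab^2c - b^3c - a^2 + a - b → -b^3c - b^2c^2 - a^2 - bc + a - b
  leading term b^3c: subtract (-b)·f_3 from -b^3c - b^2c^2 - a^2 - bc + a - b → -b^2c^2 - a^2 - bc + a - b
  leading term b^2c^2: subtract (-c)·f_3 from -b^2c^2 - a^2 - bc + a - b → -a^2 - bc + a - b
  leading term a^2: subtract (-1/2)·f_2 from -a^2 - bc + a - b → -ab - 2bc + a - b - 1
  leading term ab: no divisor's leading term divides it; move -ab to the remainder.
  leading term bc: no divisor's leading term divides it; move -2bc to the remainder.
  leading term a: no divisor's leading term divides it; move a to the remainder.
  leading term b: no divisor's leading term divides it; move -b to the remainder.
  leading term 1: no divisor's leading term divides it; move -1 to the remainder.
  remainder -ab - 2bc + a - b - 1 ≠ 0; add g_6 = -ab - 2bc + a - b - 1 to the basis.

S(f_3,g_4): lcm = ab^2c. S = -abc^2 - ac - bc + c.
  leading term abc^2: subtract (-c)·g_5 from -abc^2 - ac - bc + c → abc - b^2c - bc
  leading term abc: subtract (1)·g_5 from abc - b^2c - bc → -b^2c - ab + b^2 - bc - a + 1
  leading term b^2c: subtract (-1)·f_3 from -b^2c - ab + b^2 - bc - a + 1 → -ab + b^2 - bc - a + 1
  leading term ab: subtract (1)·g_6 from -ab + b^2 - bc - a + 1 → b^2 + bc - 2a + b + 2
  leading term b^2: no divisor's leading term divides it; move b^2 to the remainder.
  leading term bc: no divisor's leading term divides it; move bc to the remainder.
  leading term a: no divisor's leading term divides it; move -2a to the remainder.
  leading term b: no divisor's leading term divides it; move b to the remainder.
  leading term 1: no divisor's leading term divides it; move 2 to the remainder.
  remainder b^2 + bc - 2a + b + 2 ≠ 0; add g_7 = b^2 + bc - 2a + b + 2 to the basis.

S(g_5,g_6): lcm = abc. S = -2bc^2 + ab - b^2 + ac - bc + a - c - 1.
  leading term bc^2: no divisor's leading term divides it; move -2bc^2 to the remainder.
  leading term ab: subtract (-1)·g_6 from ab - b^2 + ac - bc + a - c - 1 → -b^2 + ac - 3bc + 2a - b - c - 2
  leading term b^2: subtract (-1)·g_7 from -b^2 + ac - 3bc + 2a - b - c - 2 → ac - 2bc - c
  leading term ac: no divisor's leading term divides it; move ac to the remainder.
  leading term bc: no divisor's leading term divides it; move -2bc to the remainder.
  leading term c: no divisor's leading term divides it; move -c to the remainder.
  remainder -2bc^2 + ac - 2bc - c ≠ 0; add g_8 = -2bc^2 + ac - 2bc - c to the basis.

S(f_3,g_7): lcm = b^2c. S = -bc^2 + 2ac - bc - 2c.
  leading term bc^2: subtract (1/2)·g_8 from -bc^2 + 2ac - bc - 2c → 3/2ac - 3/2c
  leading term ac: no divisor's leading term divides it; move 3/2ac to the remainder.
  leading term c: no divisor's leading term divides it; move -3/2c to the remainder.
  remainder 3/2ac - 3/2c ≠ 0; add g_9 = 3/2ac - 3/2c to the basis.

The other S-polynomials (S(f_1,f_3), S(f_2,f_3), S(f_1,g_5), S(f_2,g_5), S(f_3,g_5), S(g_4,g_5), S(f_1,g_6), S(f_2,g_6), S(f_3,g_6), S(g_4,g_6), S(f_1,g_7), S(f_2,g_7), S(g_4,g_7), S(g_5,g_7), S(g_6,g_7), S(f_1,g_8), S(f_2,g_8), S(f_3,g_8), S(g_4,g_8), S(g_5,g_8), S(g_6,g_8), S(g_7,g_8), S(f_1,g_9), S(f_2,g_9), S(f_3,g_9), S(g_4,g_9), S(g_5,g_9), S(g_6,g_9), S(g_7,g_9), S(g_8,g_9)) all reduce to 0 modulo the current basis, so we have a Gröbner basis.
Inter-reduce: drop elements whose leading term is divisible by another's, tail-reduce, and make monic.

G = {bc^2 + bc, a^2 + bc - a + b, ab + 2bc - a + b + 1, b^2 + bc - 2a + b + 2, ac - c}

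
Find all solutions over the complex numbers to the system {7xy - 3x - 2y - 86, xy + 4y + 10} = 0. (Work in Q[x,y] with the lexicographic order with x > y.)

Compute a lex Gröbner basis by Buchberger's algorithm.
f_1 = 7xy - 3x - 2y - 86, LT = xy.
f_2 = xy + 4y + 10, LT = xy.

S(f_1,f_2): lcm = xy. S = -3/7x - 30/7y - 156/7.
  leading term x: no divisor's leading term divides it; move -3/7x to the remainder.
  leading term y: no divisor's leading term divides it; move -30/7y to the remainder.
  leading term 1: no divisor's leading term divides it; move -156/7 to the remainder.
  remainder -3/7x - 30/7y - 156/7 ≠ 0; add h_3 = -3/7x - 30/7y - 156/7 to the basis.

S(f_1,h_3): lcm = xy. S = -3/7x - 10y^2 - 366/7y - 86/7.
  leading term x: subtract (1)·h_3 from -3/7x - 10y^2 - 366/7y - 86/7 → -10y^2 - 48y + 10
  leading term y^2: no divisor's leading term divides it; move -10y^2 to the remainder.
  leading term y: no divisor's leading term divides it; move -48y to the remainder.
  leading term 1: no divisor's leading term divides it; move 10 to the remainder.
  remainder -10y^2 - 48y + 10 ≠ 0; add h_4 = -10y^2 - 48y + 10 to the basis.

The other S-polynomials (S(f_2,h_3), S(f_1,h_4), S(f_2,h_4), S(h_3,h_4)) all reduce to 0 modulo the current basis, so we have a Gröbner basis.
Inter-reduce: drop elements whose leading term is divisible by another's, tail-reduce, and make monic.
Reduced Gröbner basis: {x + 10y + 52, y^2 + 24/5y - 1}.

Elimination: the polynomial y^2 + 24/5y - 1 lies in the elimination ideal for y, so y ∈ {-5, 1/5}. For each such y, the remaining basis elements (now univariate) give the rest of the solution.
  y = -5: the earlier basis element becomes x + 2 = 0, giving x = -2 — point (-2, -5).
  y = 1/5: the earlier basis element becomes x + 54 = 0, giving x = -54 — point (-54, 1/5).
Each listed point satisfies every original equation (direct substitution).

{(-2, -5), (-54, 1/5)}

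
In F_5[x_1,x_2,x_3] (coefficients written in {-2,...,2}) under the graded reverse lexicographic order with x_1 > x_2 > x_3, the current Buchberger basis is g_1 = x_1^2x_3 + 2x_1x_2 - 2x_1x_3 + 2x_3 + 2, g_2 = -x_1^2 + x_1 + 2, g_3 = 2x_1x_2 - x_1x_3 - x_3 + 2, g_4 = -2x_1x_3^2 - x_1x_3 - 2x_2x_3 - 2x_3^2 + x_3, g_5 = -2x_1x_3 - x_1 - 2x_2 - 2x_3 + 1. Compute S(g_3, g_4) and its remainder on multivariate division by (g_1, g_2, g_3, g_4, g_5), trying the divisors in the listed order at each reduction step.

S(g_3, g_4) = 2x_1x_3^3 + 2x_1x_2x_3 - x_2^2x_3 - x_2x_3^2 + 2x_3^3 - 2x_2x_3 + x_3^2; remainder on division = -x_2^2x_3 + 2x_2x_3^2 - 2x_2x_3 - 2x_3^2 - 2x_3.

lcm(LM(g_3), LM(g_4)) = x_1x_2x_3^2.
S = (lcm/LT(g_3))·g_3 − (lcm/LT(g_4))·g_4 = 2x_1x_3^3 + 2x_1x_2x_3 - x_2^2x_3 - x_2x_3^2 + 2x_3^3 - 2x_2x_3 + x_3^2.
Reduce S modulo (g_1, g_2, g_3, g_4, g_5) in that order:
  leading term x_1x_3^3: subtract (-x_3)·g_4 from 2x_1x_3^3 + 2x_1x_2x_3 - x_2^2x_3 - x_2x_3^2 + 2x_3^3 - 2x_2x_3 + x_3^2 → 2x_1x_2x_3 - x_2^2x_3 - x_1x_3^2 + 2x_2x_3^2 - 2x_2x_3 + 2x_3^2
  leading term x_1x_2x_3: subtract (x_3)·g_3 from 2x_1x_2x_3 - x_2^2x_3 - x_1x_3^2 + 2x_2x_3^2 - 2x_2x_3 + 2x_3^2 → -x_2^2x_3 + 2x_2x_3^2 - 2x_2x_3 - 2x_3^2 - 2x_3
  leading term x_2^2x_3: no divisor's leading term divides it; move -x_2^2x_3 to the remainder.
  leading term x_2x_3^2: no divisor's leading term divides it; move 2x_2x_3^2 to the remainder.
  leading term x_2x_3: no divisor's leading term divides it; move -2x_2x_3 to the remainder.
  leading term x_3^2: no divisor's leading term divides it; move -2x_3^2 to the remainder.
  leading term x_3: no divisor's leading term divides it; move -2x_3 to the remainder.
The remainder -x_2^2x_3 + 2x_2x_3^2 - 2x_2x_3 - 2x_3^2 - 2x_3 is nonzero, so it would be added as the next basis element.
An S-polynomial is built so that the two leading terms cancel; whether anything survives reduction is exactly the Gröbner-basis criterion.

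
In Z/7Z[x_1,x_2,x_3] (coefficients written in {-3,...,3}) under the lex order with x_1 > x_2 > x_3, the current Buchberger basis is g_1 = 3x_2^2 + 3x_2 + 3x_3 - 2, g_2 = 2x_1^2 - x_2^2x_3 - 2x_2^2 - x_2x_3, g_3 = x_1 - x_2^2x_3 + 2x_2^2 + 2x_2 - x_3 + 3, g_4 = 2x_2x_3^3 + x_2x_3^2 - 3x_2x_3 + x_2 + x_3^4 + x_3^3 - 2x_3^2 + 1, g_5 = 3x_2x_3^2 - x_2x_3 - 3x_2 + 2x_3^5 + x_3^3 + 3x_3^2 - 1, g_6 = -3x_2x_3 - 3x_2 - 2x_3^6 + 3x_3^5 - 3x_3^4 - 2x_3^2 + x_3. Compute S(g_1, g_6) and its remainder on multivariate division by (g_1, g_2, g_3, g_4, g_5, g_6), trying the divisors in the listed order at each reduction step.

lcm(LM(g_1), LM(g_6)) = x_2^2x_3.
S = (lcm/LT(g_1))·g_1 − (lcm/LT(g_6))·g_6 = -x_2^2 - 3x_2x_3^6 + x_2x_3^5 - x_2x_3^4 - 3x_2x_3^2 - x_2x_3 + x_3^2 - 3x_3.
Reduce S modulo (g_1, g_2, g_3, g_4, g_5, g_6) in that order:
  leading term x_2^2: subtract (2)·g_1 from -x_2^2 - 3x_2x_3^6 + x_2x_3^5 - x_2x_3^4 - 3x_2x_3^2 - x_2x_3 + x_3^2 - 3x_3 → -3x_2x_3^6 + x_2x_3^5 - x_2x_3^4 - 3x_2x_3^2 - x_2x_3 + x_2 + x_3^2 - 2x_3 - 3
  leading term x_2x_3^6: subtract (2x_3^3)·g_4 from -3x_2x_3^6 + x_2x_3^5 - x_2x_3^4 - 3x_2x_3^2 - x_2x_3 + x_2 + x_3^2 - 2x_3 - 3 → -x_2x_3^5 - 2x_2x_3^4 - 2x_2x_3^3 - 3x_2x_3^2 - x_2x_3 + x_2 - 2x_3^7 - 2x_3^6 - 3x_3^5 - 2x_3^3 + x_3^2 - 2x_3 - 3
  leading term x_2x_3^5: subtract (3x_3^2)·g_4 from -x_2x_3^5 - 2x_2x_3^4 - 2x_2x_3^3 - 3x_2x_3^2 - x_2x_3 + x_2 - 2x_3^7 - 2x_3^6 - 3x_3^5 - 2x_3^3 + x_3^2 - 2x_3 - 3 → 2x_2x_3^4 + x_2x_3^2 - x_2x_3 + x_2 - 2x_3^7 + 2x_3^6 + x_3^5 - x_3^4 - 2x_3^3 - 2x_3^2 - 2x_3 - 3
  leading term x_2x_3^4: subtract (x_3)·g_4 from 2x_2x_3^4 + x_2x_3^2 - x_2x_3 + x_2 - 2x_3^7 + 2x_3^6 + x_3^5 - x_3^4 - 2x_3^3 - 2x_3^2 - 2x_3 - 3 → -x_2x_3^3 - 3x_2x_3^2 - 2x_2x_3 + x_2 - 2x_3^7 + 2x_3^6 - 2x_3^4 - 2x_3^2 - 3x_3 - 3
  leading term x_2x_3^3: subtract (3)·g_4 from -x_2x_3^3 - 3x_2x_3^2 - 2x_2x_3 + x_2 - 2x_3^7 + 2x_3^6 - 2x_3^4 - 2x_3^2 - 3x_3 - 3 → x_2x_3^2 - 2x_2 - 2x_3^7 + 2x_3^6 + 2x_3^4 - 3x_3^3 - 3x_3^2 - 3x_3 + 1
  leading term x_2x_3^2: subtract (-2)·g_5 from x_2x_3^2 - 2x_2 - 2x_3^7 + 2x_3^6 + 2x_3^4 - 3x_3^3 - 3x_3^2 - 3x_3 + 1 → -2x_2x_3 - x_2 - 2x_3^7 + 2x_3^6 - 3x_3^5 + 2x_3^4 - x_3^3 + 3x_3^2 - 3x_3 - 1
  leading term x_2x_3: subtract (3)·g_6 from -2x_2x_3 - x_2 - 2x_3^7 + 2x_3^6 - 3x_3^5 + 2x_3^4 - x_3^3 + 3x_3^2 - 3x_3 - 1 → x_2 - 2x_3^7 + x_3^6 + 2x_3^5 - 3x_3^4 - x_3^3 + 2x_3^2 + x_3 - 1
  leading term x_2: no divisor's leading term divides it; move x_2 to the remainder.
  leading term x_3^7: no divisor's leading term divides it; move -2x_3^7 to the remainder.
  leading term x_3^6: no divisor's leading term divides it; move x_3^6 to the remainder.
  leading term x_3^5: no divisor's leading term divides it; move 2x_3^5 to the remainder.
  leading term x_3^4: no divisor's leading term divides it; move -3x_3^4 to the remainder.
  leading term x_3^3: no divisor's leading term divides it; move -x_3^3 to the remainder.
  leading term x_3^2: no divisor's leading term divides it; move 2x_3^2 to the remainder.
  leading term x_3: no divisor's leading term divides it; move x_3 to the remainder.
  leading term 1: no divisor's leading term divides it; move -1 to the remainder.
The remainder x_2 - 2x_3^7 + x_3^6 + 2x_3^5 - 3x_3^4 - x_3^3 + 2x_3^2 + x_3 - 1 is nonzero, so it would be added as the next basis element.

S(g_1, g_6) = -x_2^2 - 3x_2x_3^6 + x_2x_3^5 - x_2x_3^4 - 3x_2x_3^2 - x_2x_3 + x_3^2 - 3x_3; remainder on division = x_2 - 2x_3^7 + x_3^6 + 2x_3^5 - 3x_3^4 - x_3^3 + 2x_3^2 + x_3 - 1.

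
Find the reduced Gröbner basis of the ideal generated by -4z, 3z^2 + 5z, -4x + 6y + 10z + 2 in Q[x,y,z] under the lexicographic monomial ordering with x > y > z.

f_1 = -4z, LT = z.
f_2 = 3z^2 + 5z, LT = z^2.
f_3 = -4x + 6y + 10z + 2, LT = x.

The S-polynomials (S(f_1,f_2), S(f_1,f_3), S(f_2,f_3)) all reduce to 0 modulo the current basis, so we have a Gröbner basis.
Inter-reduce: drop elements whose leading term is divisible by another's, tail-reduce, and make monic.

G = {x - 3/2y - 1/2, z}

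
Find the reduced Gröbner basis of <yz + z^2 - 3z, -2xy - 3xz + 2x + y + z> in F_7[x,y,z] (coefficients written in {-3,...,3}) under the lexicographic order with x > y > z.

This is the nonlinear analogue of row-reducing a linear system.

f_1 = yz + z^2 - 3z, LT = yz.
f_2 = -2xy - 3xz + 2x + y + z, LT = xy.

S(f_1,f_2): lcm = xyz. S = 3xz^2 - 2xz - 3yz - 3z^2.
  reduce S modulo (f_1, f_2):
  remainder 3xz^2 - 2xz - 2z ≠ 0; add g_3 = 3xz^2 - 2xz - 2z to the basis.

The other S-polynomials (S(f_1,g_3), S(f_2,g_3)) all reduce to 0 modulo the current basis, so we have a Gröbner basis.

G = {xy - 2xz - x + 3y + 3z, xz^2 - 3xz - 3z, yz + z^2 - 3z}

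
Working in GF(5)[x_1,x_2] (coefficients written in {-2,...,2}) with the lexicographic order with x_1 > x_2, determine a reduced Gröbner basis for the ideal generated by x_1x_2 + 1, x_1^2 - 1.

f_1 = x_1x_2 + 1, LT = x_1x_2.
f_2 = x_1^2 - 1, LT = x_1^2.

S(f_1,f_2): lcm = x_1^2x_2. S = x_1 + x_2.
  leading term x_1: no divisor's leading term divides it; move x_1 to the remainder.
  leading term x_2: no divisor's leading term divides it; move x_2 to the remainder.
  remainder x_1 + x_2 ≠ 0; add g_3 = x_1 + x_2 to the basis.

S(f_1,g_3): lcm = x_1x_2. S = -x_2^2 + 1.
  leading term x_2^2: no divisor's leading term divides it; move -x_2^2 to the remainder.
  leading term 1: no divisor's leading term divides it; move 1 to the remainder.
  remainder -x_2^2 + 1 ≠ 0; add g_4 = -x_2^2 + 1 to the basis.

The other S-polynomials (S(f_2,g_3), S(f_1,g_4), S(f_2,g_4), S(g_3,g_4)) all reduce to 0 modulo the current basis, so we have a Gröbner basis.
Inter-reduce: drop elements whose leading term is divisible by another's, tail-reduce, and make monic.

G = {x_1 + x_2, x_2^2 - 1}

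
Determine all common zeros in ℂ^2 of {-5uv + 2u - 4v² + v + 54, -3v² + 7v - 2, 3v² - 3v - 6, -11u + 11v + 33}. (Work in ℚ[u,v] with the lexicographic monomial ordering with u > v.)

{(5, 2)}

Compute a lex Gröbner basis by Buchberger's algorithm.
f_1 = -5uv + 2u - 4v² + v + 54, LT = uv.
f_2 = -3v² + 7v - 2, LT = v².
f_3 = 3v² - 3v - 6, LT = v².
f_4 = -11u + 11v + 33, LT = u.

S(f_1,f_2): lcm = uv². S = 29/15uv - ⅔u + ⅘v³ - ⅕v² - 54/5v.
  reduce S modulo (f_1, f_2, f_3, f_4):
  remainder -264/25v + 528/25 ≠ 0; add h_5 = -264/25v + 528/25 to the basis.

The other S-polynomials (S(f_1,f_3), S(f_1,f_4), S(f_2,f_3), S(f_2,f_4), S(f_3,f_4), S(f_1,h_5), S(f_2,h_5), S(f_3,h_5), S(f_4,h_5)) all reduce to 0 modulo the current basis, so we have a Gröbner basis.
Inter-reduce: drop elements whose leading term is divisible by another's, tail-reduce, and make monic.
Reduced Gröbner basis: {u - 5, v - 2}.

Elimination: the polynomial v - 2 lies in the elimination ideal for v, so v ∈ {2}. For each such v, the remaining basis elements (now univariate) give the rest of the solution.
  v = 2: the earlier basis element becomes u - 5 = 0, giving u = 5 — point (5, 2).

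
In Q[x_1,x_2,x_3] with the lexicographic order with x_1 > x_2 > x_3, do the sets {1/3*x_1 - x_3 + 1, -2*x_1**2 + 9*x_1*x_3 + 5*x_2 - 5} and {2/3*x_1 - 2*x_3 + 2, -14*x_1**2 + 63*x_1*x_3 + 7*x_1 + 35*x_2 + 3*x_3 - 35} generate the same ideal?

No, the ideals differ.

Equality of ideals is decidable: compute both reduced Gröbner bases (unique for the ordering) and check whether they agree.
Buchberger on the first generating set:
f_1 = 1/3*x_1 - x_3 + 1, LT = x_1.
f_2 = -2*x_1**2 + 9*x_1*x_3 + 5*x_2 - 5, LT = x_1**2.

S(f_1,f_2): lcm = x_1**2. S = 3/2*x_1*x_3 + 3*x_1 + 5/2*x_2 - 5/2.
  reduce S modulo (f_1, f_2):
  remainder 5/2*x_2 + 9/2*x_3**2 + 9/2*x_3 - 23/2 ≠ 0; add g_3 = 5/2*x_2 + 9/2*x_3**2 + 9/2*x_3 - 23/2 to the basis.

The other S-polynomials (S(f_1,g_3), S(f_2,g_3)) all reduce to 0 modulo the current basis, so we have a Gröbner basis.
Inter-reduce: drop elements whose leading term is divisible by another's, tail-reduce, and make monic.
Reduced Gröbner basis: {x_1 - 3*x_3 + 3, x_2 + 9/5*x_3**2 + 9/5*x_3 - 23/5}.

Buchberger on the second generating set:
h_1 = 2/3*x_1 - 2*x_3 + 2, LT = x_1.
h_2 = -14*x_1**2 + 63*x_1*x_3 + 7*x_1 + 35*x_2 + 3*x_3 - 35, LT = x_1**2.

S(h_1,h_2): lcm = x_1**2. S = 3/2*x_1*x_3 + 7/2*x_1 + 5/2*x_2 + 3/14*x_3 - 5/2.
  reduce S modulo (h_1, h_2):
  remainder 5/2*x_2 + 9/2*x_3**2 + 87/14*x_3 - 13 ≠ 0; add k_3 = 5/2*x_2 + 9/2*x_3**2 + 87/14*x_3 - 13 to the basis.

The other S-polynomials (S(h_1,k_3), S(h_2,k_3)) all reduce to 0 modulo the current basis, so we have a Gröbner basis.
Inter-reduce: drop elements whose leading term is divisible by another's, tail-reduce, and make monic.
Reduced Gröbner basis: {x_1 - 3*x_3 + 3, x_2 + 9/5*x_3**2 + 87/35*x_3 - 26/5}.

Since the reduced bases disagree, the two ideals are not the same.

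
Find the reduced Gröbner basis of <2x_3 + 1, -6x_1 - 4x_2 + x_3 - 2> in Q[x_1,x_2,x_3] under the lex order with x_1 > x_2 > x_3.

Buchberger's algorithm terminates because the ascending chain of leading-term ideals stabilizes.

f_1 = 2x_3 + 1, LT = x_3.
f_2 = -6x_1 - 4x_2 + x_3 - 2, LT = x_1.

The S-polynomials (S(f_1,f_2)) all reduce to 0 modulo the current basis, so we have a Gröbner basis.

G = {x_1 + \tfrac{2}{3}x_2 + \tfrac{5}{12}, x_3 + \tfrac{1}{2}}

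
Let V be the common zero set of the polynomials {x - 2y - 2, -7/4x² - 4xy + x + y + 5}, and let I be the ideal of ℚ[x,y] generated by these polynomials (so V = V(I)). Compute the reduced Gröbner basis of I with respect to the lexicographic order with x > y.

f_1 = x - 2y - 2, LT = x.
f_2 = -7/4x² - 4xy + x + y + 5, LT = x².

S(f_1,f_2): lcm = x². S = -30/7xy - 10/7x + 4/7y + 20/7.
  leading term xy: subtract (-30/7y)·f_1 from -30/7xy - 10/7x + 4/7y + 20/7 → -10/7x - 60/7y² - 8y + 20/7
  leading term x: subtract (-10/7)·f_1 from -10/7x - 60/7y² - 8y + 20/7 → -60/7y² - 76/7y
  leading term y²: no divisor's leading term divides it; move -60/7y² to the remainder.
  leading term y: no divisor's leading term divides it; move -76/7y to the remainder.
  remainder -60/7y² - 76/7y ≠ 0; add g_3 = -60/7y² - 76/7y to the basis.

The other S-polynomials (S(f_1,g_3), S(f_2,g_3)) all reduce to 0 modulo the current basis, so we have a Gröbner basis.
Inter-reduce: drop elements whose leading term is divisible by another's, tail-reduce, and make monic.

G = {x - 2y - 2, y² + 19/15y}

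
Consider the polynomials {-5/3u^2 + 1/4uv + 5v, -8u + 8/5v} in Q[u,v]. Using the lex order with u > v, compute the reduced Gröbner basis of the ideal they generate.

f_1 = -5/3u^2 + 1/4uv + 5v, LT = u^2.
f_2 = -8u + 8/5v, LT = u.

S(f_1,f_2): lcm = u^2. S = 1/20uv - 3v.
  leading term uv: subtract (-1/160v)·f_2 from 1/20uv - 3v → 1/100v^2 - 3v
  leading term v^2: no divisor's leading term divides it; move 1/100v^2 to the remainder.
  leading term v: no divisor's leading term divides it; move -3v to the remainder.
  remainder 1/100v^2 - 3v ≠ 0; add g_3 = 1/100v^2 - 3v to the basis.

The other S-polynomials (S(f_1,g_3), S(f_2,g_3)) all reduce to 0 modulo the current basis, so we have a Gröbner basis.
Inter-reduce: drop elements whose leading term is divisible by another's, tail-reduce, and make monic.

G = {u - 1/5v, v^2 - 300v}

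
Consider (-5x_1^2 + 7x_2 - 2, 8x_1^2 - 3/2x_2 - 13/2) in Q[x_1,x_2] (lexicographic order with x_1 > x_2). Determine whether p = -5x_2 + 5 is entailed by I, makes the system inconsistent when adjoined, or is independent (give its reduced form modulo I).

-5x_2 + 5 lies in I (it reduces to 0).

First compute the reduced Gröbner basis of I by Buchberger's algorithm.
f_1 = -5x_1^2 + 7x_2 - 2, LT = x_1^2.
f_2 = 8x_1^2 - 3/2x_2 - 13/2, LT = x_1^2.

S(f_1,f_2): lcm = x_1^2. S = -97/80x_2 + 97/80.
  leading term x_2: no divisor's leading term divides it; move -97/80x_2 to the remainder.
  leading term 1: no divisor's leading term divides it; move 97/80 to the remainder.
  remainder -97/80x_2 + 97/80 ≠ 0; add h_3 = -97/80x_2 + 97/80 to the basis.

The other S-polynomials (S(f_1,h_3), S(f_2,h_3)) all reduce to 0 modulo the current basis, so we have a Gröbner basis.
Inter-reduce: drop elements whose leading term is divisible by another's, tail-reduce, and make monic.
Reduced Gröbner basis: {x_1^2 - 1, x_2 - 1}.
Label its elements g_1 = x_1^2 - 1, g_2 = x_2 - 1.

Reduce p = -5x_2 + 5 modulo G:
  leading term x_2: subtract (-5)·g_2 from -5x_2 + 5 → 0
  normal form = 0.
Since the normal form is 0, p ∈ I.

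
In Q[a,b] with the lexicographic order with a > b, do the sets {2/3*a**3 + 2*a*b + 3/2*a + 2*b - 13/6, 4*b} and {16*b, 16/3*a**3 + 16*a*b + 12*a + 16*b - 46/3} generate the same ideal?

No, the ideals differ.

For a fixed monomial order, each ideal has a unique reduced Gröbner basis; comparing bases decides equality.
Buchberger on the first generating set:
f_1 = 2/3*a**3 + 2*a*b + 3/2*a + 2*b - 13/6, LT = a**3.
f_2 = 4*b, LT = b.

The S-polynomials (S(f_1,f_2)) all reduce to 0 modulo the current basis, so we have a Gröbner basis.
Inter-reduce: drop elements whose leading term is divisible by another's, tail-reduce, and make monic.
Reduced Gröbner basis: {a**3 + 9/4*a - 13/4, b}.

Buchberger on the second generating set:
h_1 = 16*b, LT = b.
h_2 = 16/3*a**3 + 16*a*b + 12*a + 16*b - 46/3, LT = a**3.

The S-polynomials (S(h_1,h_2)) all reduce to 0 modulo the current basis, so we have a Gröbner basis.
Inter-reduce: drop elements whose leading term is divisible by another's, tail-reduce, and make monic.
Reduced Gröbner basis: {a**3 + 9/4*a - 23/8, b}.

Since the reduced bases disagree, the two ideals are not the same.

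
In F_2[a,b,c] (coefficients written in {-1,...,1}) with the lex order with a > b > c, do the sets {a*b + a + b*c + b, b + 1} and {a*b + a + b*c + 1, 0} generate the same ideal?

Two ideals are equal iff their reduced Gröbner bases coincide (the reduced basis is unique for a fixed ordering).
Buchberger on the first generating set:
f_1 = a*b + a + b*c + b, LT = a*b.
f_2 = b + 1, LT = b.

S(f_1,f_2): lcm = a*b. S = b*c + b.
  reduce S modulo (f_1, f_2):
  remainder c + 1 ≠ 0; add g_3 = c + 1 to the basis.

The other S-polynomials (S(f_1,g_3), S(f_2,g_3)) all reduce to 0 modulo the current basis, so we have a Gröbner basis.
Inter-reduce: drop elements whose leading term is divisible by another's, tail-reduce, and make monic.
Reduced Gröbner basis: {b + 1, c + 1}.

Buchberger on the second generating set:
h_1 = a*b + a + b*c + 1, LT = a*b.

No S-polynomials remain, so we have a Gröbner basis.
Inter-reduce: drop elements whose leading term is divisible by another's, tail-reduce, and make monic.
Reduced Gröbner basis: {a*b + a + b*c + 1}.

Since the reduced bases disagree, the two ideals are not the same.

No, the ideals differ.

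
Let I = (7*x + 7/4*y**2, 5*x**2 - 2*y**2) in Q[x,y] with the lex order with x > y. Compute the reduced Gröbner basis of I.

G = {x + 1/4*y**2, y**4 - 32/5*y**2}

f_1 = 7*x + 7/4*y**2, LT = x.
f_2 = 5*x**2 - 2*y**2, LT = x**2.

S(f_1,f_2): lcm = x**2. S = 1/4*x*y**2 + 2/5*y**2.
  leading term x*y**2: subtract (1/28*y**2)·f_1 from 1/4*x*y**2 + 2/5*y**2 → -1/16*y**4 + 2/5*y**2
  leading term y**4: no divisor's leading term divides it; move -1/16*y**4 to the remainder.
  leading term y**2: no divisor's leading term divides it; move 2/5*y**2 to the remainder.
  remainder -1/16*y**4 + 2/5*y**2 ≠ 0; add g_3 = -1/16*y**4 + 2/5*y**2 to the basis.

The other S-polynomials (S(f_1,g_3), S(f_2,g_3)) all reduce to 0 modulo the current basis, so we have a Gröbner basis.
Inter-reduce: drop elements whose leading term is divisible by another's, tail-reduce, and make monic.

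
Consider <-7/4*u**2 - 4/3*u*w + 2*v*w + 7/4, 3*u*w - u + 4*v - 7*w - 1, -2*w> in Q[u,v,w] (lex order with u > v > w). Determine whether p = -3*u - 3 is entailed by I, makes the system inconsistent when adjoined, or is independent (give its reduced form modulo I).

First compute the reduced Gröbner basis of I by Buchberger's algorithm.
f_1 = -7/4*u**2 - 4/3*u*w + 2*v*w + 7/4, LT = u**2.
f_2 = 3*u*w - u + 4*v - 7*w - 1, LT = u*w.
f_3 = -2*w, LT = w.

S(f_1,f_2): lcm = u**2*w. S = 1/3*u**2 - 4/3*u*v + 16/21*u*w**2 + 7/3*u*w + 1/3*u - 8/7*v*w**2 - w.
  reduce S modulo (f_1, f_2, f_3):
  remainder -4/3*u*v + 10/9*u - 28/9*v + 10/9 ≠ 0; add h_4 = -4/3*u*v + 10/9*u - 28/9*v + 10/9 to the basis.

S(f_2,f_3): lcm = u*w. S = -1/3*u + 4/3*v - 7/3*w - 1/3.
  reduce S modulo (f_1, f_2, f_3, h_4):
  remainder -1/3*u + 4/3*v - 1/3 ≠ 0; add h_5 = -1/3*u + 4/3*v - 1/3 to the basis.

S(f_1,h_4): lcm = u**2*v. S = 5/6*u**2 + 16/21*u*v*w - 7/3*u*v + 5/6*u - 8/7*v**2*w - v.
  reduce S modulo (f_1, f_2, f_3, h_4, h_5):
  remainder -64/63*v**2 + 32/63*v ≠ 0; add h_6 = -64/63*v**2 + 32/63*v to the basis.

The other S-polynomials (S(f_1,f_3), S(f_2,h_4), S(f_3,h_4), S(f_1,h_5), S(f_2,h_5), S(f_3,h_5), S(h_4,h_5), S(f_1,h_6), S(f_2,h_6), S(f_3,h_6), S(h_4,h_6), S(h_5,h_6)) all reduce to 0 modulo the current basis, so we have a Gröbner basis.
Inter-reduce: drop elements whose leading term is divisible by another's, tail-reduce, and make monic.
Reduced Gröbner basis: {u - 4*v + 1, v**2 - 1/2*v, w}.
Label its elements g_1 = u - 4*v + 1, g_2 = v**2 - 1/2*v, g_3 = w.

Reduce p = -3*u - 3 modulo G:
  leading term u: subtract (-3)·g_1 from -3*u - 3 → -12*v
  leading term v: no divisor's leading term divides it; move -12*v to the remainder.
  normal form = -12*v.
The normal form is nonzero, so p ∉ I. Since p minus its normal form lies in I, I + (p) = I + (r) where r = -12*v; decide whether this ideal is the whole ring.
Run Buchberger on G together with r (pairs among the g_i already reduce to 0 since G is a Gröbner basis):
g_1 = u - 4*v + 1, LT = u.
g_2 = v**2 - 1/2*v, LT = v**2.
g_3 = w, LT = w.
r = -12*v, LT = v.

The S-polynomials (S(g_1,g_2), S(g_1,g_3), S(g_1,r), S(g_2,g_3), S(g_2,r), S(g_3,r)) all reduce to 0 modulo the current basis, so we have a Gröbner basis.
Inter-reduce: drop elements whose leading term is divisible by another's, tail-reduce, and make monic.
Reduced Gröbner basis: {u + 1, v, w}.
The reduced Gröbner basis of I + (p) is {u + 1, v, w} ≠ {1}, a proper ideal, so the enlarged system stays consistent: p is independent of I, with normal form -12*v.

-3*u - 3 is independent of I; its normal form modulo I is -12*v.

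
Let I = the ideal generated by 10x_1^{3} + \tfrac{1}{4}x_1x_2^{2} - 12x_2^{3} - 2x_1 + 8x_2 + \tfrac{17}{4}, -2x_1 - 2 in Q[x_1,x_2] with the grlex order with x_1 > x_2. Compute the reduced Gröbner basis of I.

Buchberger's algorithm terminates because the ascending chain of leading-term ideals stabilizes.

f_1 = 10x_1^{3} + \tfrac{1}{4}x_1x_2^{2} - 12x_2^{3} - 2x_1 + 8x_2 + \tfrac{17}{4}, LT = x_1^{3}.
f_2 = -2x_1 - 2, LT = x_1.

S(f_1,f_2): lcm = x_1^{3}. S = \tfrac{1}{40}x_1x_2^{2} - \tfrac{6}{5}x_2^{3} - x_1^{2} - \tfrac{1}{5}x_1 + \tfrac{4}{5}x_2 + \tfrac{17}{40}.
  leading term x_1x_2^{2}: subtract (-\tfrac{1}{80}x_2^{2})·f_2 from \tfrac{1}{40}x_1x_2^{2} - \tfrac{6}{5}x_2^{3} - x_1^{2} - \tfrac{1}{5}x_1 + \tfrac{4}{5}x_2 + \tfrac{17}{40} → -\tfrac{6}{5}x_2^{3} - x_1^{2} - \tfrac{1}{40}x_2^{2} - \tfrac{1}{5}x_1 + \tfrac{4}{5}x_2 + \tfrac{17}{40}
  leading term x_2^{3}: no divisor's leading term divides it; move -\tfrac{6}{5}x_2^{3} to the remainder.
  leading term x_1^{2}: subtract (\tfrac{1}{2}x_1)·f_2 from -x_1^{2} - \tfrac{1}{40}x_2^{2} - \tfrac{1}{5}x_1 + \tfrac{4}{5}x_2 + \tfrac{17}{40} → -\tfrac{1}{40}x_2^{2} + \tfrac{4}{5}x_1 + \tfrac{4}{5}x_2 + \tfrac{17}{40}
  leading term x_2^{2}: no divisor's leading term divides it; move -\tfrac{1}{40}x_2^{2} to the remainder.
  leading term x_1: subtract (-\tfrac{2}{5})·f_2 from \tfrac{4}{5}x_1 + \tfrac{4}{5}x_2 + \tfrac{17}{40} → \tfrac{4}{5}x_2 - \tfrac{3}{8}
  leading term x_2: no divisor's leading term divides it; move \tfrac{4}{5}x_2 to the remainder.
  leading term 1: no divisor's leading term divides it; move -\tfrac{3}{8} to the remainder.
  remainder -\tfrac{6}{5}x_2^{3} - \tfrac{1}{40}x_2^{2} + \tfrac{4}{5}x_2 - \tfrac{3}{8} ≠ 0; add g_3 = -\tfrac{6}{5}x_2^{3} - \tfrac{1}{40}x_2^{2} + \tfrac{4}{5}x_2 - \tfrac{3}{8} to the basis.

The other S-polynomials (S(f_1,g_3), S(f_2,g_3)) all reduce to 0 modulo the current basis, so we have a Gröbner basis.
Inter-reduce: drop elements whose leading term is divisible by another's, tail-reduce, and make monic.

G = {x_2^{3} + \tfrac{1}{48}x_2^{2} - \tfrac{2}{3}x_2 + \tfrac{5}{16}, x_1 + 1}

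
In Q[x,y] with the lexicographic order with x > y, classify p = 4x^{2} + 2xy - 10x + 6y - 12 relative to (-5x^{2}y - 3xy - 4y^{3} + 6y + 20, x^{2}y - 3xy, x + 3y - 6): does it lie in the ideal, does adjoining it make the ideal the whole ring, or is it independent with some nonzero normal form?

First compute the reduced Gröbner basis of I by Buchberger's algorithm.
f_1 = -5x^{2}y - 3xy - 4y^{3} + 6y + 20, LT = x^{2}y.
f_2 = x^{2}y - 3xy, LT = x^{2}y.
f_3 = x + 3y - 6, LT = x.

S(f_1,f_2): lcm = x^{2}y. S = \tfrac{18}{5}xy + \tfrac{4}{5}y^{3} - \tfrac{6}{5}y - 4.
  leading term xy: subtract (\tfrac{18}{5}y)·f_3 from \tfrac{18}{5}xy + \tfrac{4}{5}y^{3} - \tfrac{6}{5}y - 4 → \tfrac{4}{5}y^{3} - \tfrac{54}{5}y^{2} + \tfrac{102}{5}y - 4
  leading term y^{3}: no divisor's leading term divides it; move \tfrac{4}{5}y^{3} to the remainder.
  leading term y^{2}: no divisor's leading term divides it; move -\tfrac{54}{5}y^{2} to the remainder.
  leading term y: no divisor's leading term divides it; move \tfrac{102}{5}y to the remainder.
  leading term 1: no divisor's leading term divides it; move -4 to the remainder.
  remainder \tfrac{4}{5}y^{3} - \tfrac{54}{5}y^{2} + \tfrac{102}{5}y - 4 ≠ 0; add h_4 = \tfrac{4}{5}y^{3} - \tfrac{54}{5}y^{2} + \tfrac{102}{5}y - 4 to the basis.

S(f_1,f_3): lcm = x^{2}y. S = -3xy^{2} + \tfrac{33}{5}xy + \tfrac{4}{5}y^{3} - \tfrac{6}{5}y - 4.
  leading term xy^{2}: subtract (-3y^{2})·f_3 from -3xy^{2} + \tfrac{33}{5}xy + \tfrac{4}{5}y^{3} - \tfrac{6}{5}y - 4 → \tfrac{33}{5}xy + \tfrac{49}{5}y^{3} - 18y^{2} - \tfrac{6}{5}y - 4
  leading term xy: subtract (\tfrac{33}{5}y)·f_3 from \tfrac{33}{5}xy + \tfrac{49}{5}y^{3} - 18y^{2} - \tfrac{6}{5}y - 4 → \tfrac{49}{5}y^{3} - \tfrac{189}{5}y^{2} + \tfrac{192}{5}y - 4
  leading term y^{3}: subtract (\tfrac{49}{4})·h_4 from \tfrac{49}{5}y^{3} - \tfrac{189}{5}y^{2} + \tfrac{192}{5}y - 4 → \tfrac{189}{2}y^{2} - \tfrac{423}{2}y + 45
  leading term y^{2}: no divisor's leading term divides it; move \tfrac{189}{2}y^{2} to the remainder.
  leading term y: no divisor's leading term divides it; move -\tfrac{423}{2}y to the remainder.
  leading term 1: no divisor's leading term divides it; move 45 to the remainder.
  remainder \tfrac{189}{2}y^{2} - \tfrac{423}{2}y + 45 ≠ 0; add h_5 = \tfrac{189}{2}y^{2} - \tfrac{423}{2}y + 45 to the basis.

S(f_1,h_4): lcm = x^{2}y^{3}. S = \tfrac{27}{2}x^{2}y^{2} - \tfrac{51}{2}x^{2}y + 5x^{2} + \tfrac{3}{5}xy^{3} + \tfrac{4}{5}y^{5} - \tfrac{6}{5}y^{3} - 4y^{2}.
  leading term x^{2}y^{2}: subtract (-\tfrac{27}{10}y)·f_1 from \tfrac{27}{2}x^{2}y^{2} - \tfrac{51}{2}x^{2}y + 5x^{2} + \tfrac{3}{5}xy^{3} + \tfrac{4}{5}y^{5} - \tfrac{6}{5}y^{3} - 4y^{2} → -\tfrac{51}{2}x^{2}y + 5x^{2} + \tfrac{3}{5}xy^{3} - \tfrac{81}{10}xy^{2} + \tfrac{4}{5}y^{5} - \tfrac{54}{5}y^{4} - \tfrac{6}{5}y^{3} + \tfrac{61}{5}y^{2} + 54y
  leading term x^{2}y: subtract (\tfrac{51}{10})·f_1 from -\tfrac{51}{2}x^{2}y + 5x^{2} + \tfrac{3}{5}xy^{3} - \tfrac{81}{10}xy^{2} + \tfrac{4}{5}y^{5} - \tfrac{54}{5}y^{4} - \tfrac{6}{5}y^{3} + \tfrac{61}{5}y^{2} + 54y → 5x^{2} + \tfrac{3}{5}xy^{3} - \tfrac{81}{10}xy^{2} + \tfrac{153}{10}xy + \tfrac{4}{5}y^{5} - \tfrac{54}{5}y^{4} + \tfrac{96}{5}y^{3} + \tfrac{61}{5}y^{2} + \tfrac{117}{5}y - 102
  leading term x^{2}: subtract (5x)·f_3 from 5x^{2} + \tfrac{3}{5}xy^{3} - \tfrac{81}{10}xy^{2} + \tfrac{153}{10}xy + \tfrac{4}{5}y^{5} - \tfrac{54}{5}y^{4} + \tfrac{96}{5}y^{3} + \tfrac{61}{5}y^{2} + \tfrac{117}{5}y - 102 → \tfrac{3}{5}xy^{3} - \tfrac{81}{10}xy^{2} + \tfrac{3}{10}xy + 30x + \tfrac{4}{5}y^{5} - \tfrac{54}{5}y^{4} + \tfrac{96}{5}y^{3} + \tfrac{61}{5}y^{2} + \tfrac{117}{5}y - 102
  leading term xy^{3}: subtract (\tfrac{3}{5}y^{3})·f_3 from \tfrac{3}{5}xy^{3} - \tfrac{81}{10}xy^{2} + \tfrac{3}{10}xy + 30x + \tfrac{4}{5}y^{5} - \tfrac{54}{5}y^{4} + \tfrac{96}{5}y^{3} + \tfrac{61}{5}y^{2} + \tfrac{117}{5}y - 102 → -\tfrac{81}{10}xy^{2} + \tfrac{3}{10}xy + 30x + \tfrac{4}{5}y^{5} - \tfrac{63}{5}y^{4} + \tfrac{114}{5}y^{3} + \tfrac{61}{5}y^{2} + \tfrac{117}{5}y - 102
  leading term xy^{2}: subtract (-\tfrac{81}{10}y^{2})·f_3 from -\tfrac{81}{10}xy^{2} + \tfrac{3}{10}xy + 30x + \tfrac{4}{5}y^{5} - \tfrac{63}{5}y^{4} + \tfrac{114}{5}y^{3} + \tfrac{61}{5}y^{2} + \tfrac{117}{5}y - 102 → \tfrac{3}{10}xy + 30x + \tfrac{4}{5}y^{5} - \tfrac{63}{5}y^{4} + \tfrac{471}{10}y^{3} - \tfrac{182}{5}y^{2} + \tfrac{117}{5}y - 102
  leading term xy: subtract (\tfrac{3}{10}y)·f_3 from \tfrac{3}{10}xy + 30x + \tfrac{4}{5}y^{5} - \tfrac{63}{5}y^{4} + \tfrac{471}{10}y^{3} - \tfrac{182}{5}y^{2} + \tfrac{117}{5}y - 102 → 30x + \tfrac{4}{5}y^{5} - \tfrac{63}{5}y^{4} + \tfrac{471}{10}y^{3} - \tfrac{373}{10}y^{2} + \tfrac{126}{5}y - 102
  leading term x: subtract (30)·f_3 from 30x + \tfrac{4}{5}y^{5} - \tfrac{63}{5}y^{4} + \tfrac{471}{10}y^{3} - \tfrac{373}{10}y^{2} + \tfrac{126}{5}y - 102 → \tfrac{4}{5}y^{5} - \tfrac{63}{5}y^{4} + \tfrac{471}{10}y^{3} - \tfrac{373}{10}y^{2} - \tfrac{324}{5}y + 78
  leading term y^{5}: subtract (y^{2})·h_4 from \tfrac{4}{5}y^{5} - \tfrac{63}{5}y^{4} + \tfrac{471}{10}y^{3} - \tfrac{373}{10}y^{2} - \tfrac{324}{5}y + 78 → -\tfrac{9}{5}y^{4} + \tfrac{267}{10}y^{3} - \tfrac{333}{10}y^{2} - \tfrac{324}{5}y + 78
  leading term y^{4}: subtract (-\tfrac{9}{4}y)·h_4 from -\tfrac{9}{5}y^{4} + \tfrac{267}{10}y^{3} - \tfrac{333}{10}y^{2} - \tfrac{324}{5}y + 78 → \tfrac{12}{5}y^{3} + \tfrac{63}{5}y^{2} - \tfrac{369}{5}y + 78
  leading term y^{3}: subtract (3)·h_4 from \tfrac{12}{5}y^{3} + \tfrac{63}{5}y^{2} - \tfrac{369}{5}y + 78 → 45y^{2} - 135y + 90
  leading term y^{2}: subtract (\tfrac{10}{21})·h_5 from 45y^{2} - 135y + 90 → -\tfrac{240}{7}y + \tfrac{480}{7}
  leading term y: no divisor's leading term divides it; move -\tfrac{240}{7}y to the remainder.
  leading term 1: no divisor's leading term divides it; move \tfrac{480}{7} to the remainder.
  remainder -\tfrac{240}{7}y + \tfrac{480}{7} ≠ 0; add h_6 = -\tfrac{240}{7}y + \tfrac{480}{7} to the basis.

The other S-polynomials (S(f_2,f_3), S(f_2,h_4), S(f_3,h_4), S(f_1,h_5), S(f_2,h_5), S(f_3,h_5), S(h_4,h_5), S(f_1,h_6), S(f_2,h_6), S(f_3,h_6), S(h_4,h_6), S(h_5,h_6)) all reduce to 0 modulo the current basis, so we have a Gröbner basis.
Inter-reduce: drop elements whose leading term is divisible by another's, tail-reduce, and make monic.
Reduced Gröbner basis: {x, y - 2}.
Label its elements g_1 = x, g_2 = y - 2.

Reduce p = 4x^{2} + 2xy - 10x + 6y - 12 modulo G:
  leading term x^{2}: subtract (4x)·g_1 from 4x^{2} + 2xy - 10x + 6y - 12 → 2xy - 10x + 6y - 12
  leading term xy: subtract (2y)·g_1 from 2xy - 10x + 6y - 12 → -10x + 6y - 12
  leading term x: subtract (-10)·g_1 from -10x + 6y - 12 → 6y - 12
  leading term y: subtract (6)·g_2 from 6y - 12 → 0
  normal form = 0.
Since the normal form is 0, p ∈ I.

4x^{2} + 2xy - 10x + 6y - 12 lies in I (it reduces to 0).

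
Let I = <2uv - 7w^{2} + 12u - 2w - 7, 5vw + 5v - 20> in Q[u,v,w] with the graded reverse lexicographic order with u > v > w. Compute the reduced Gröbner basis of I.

f_1 = 2uv - 7w^{2} + 12u - 2w - 7, LT = uv.
f_2 = 5vw + 5v - 20, LT = vw.

S(f_1,f_2): lcm = uvw. S = -\tfrac{7}{2}w^{3} - uv + 6uw - w^{2} + 4u - \tfrac{7}{2}w.
  reduce S modulo (f_1, f_2):
  remainder -\tfrac{7}{2}w^{3} + 6uw - \tfrac{9}{2}w^{2} + 10u - \tfrac{9}{2}w - \tfrac{7}{2} ≠ 0; add g_3 = -\tfrac{7}{2}w^{3} + 6uw - \tfrac{9}{2}w^{2} + 10u - \tfrac{9}{2}w - \tfrac{7}{2} to the basis.

The other S-polynomials (S(f_1,g_3), S(f_2,g_3)) all reduce to 0 modulo the current basis, so we have a Gröbner basis.

G = {w^{3} - \tfrac{12}{7}uw + \tfrac{9}{7}w^{2} - \tfrac{20}{7}u + \tfrac{9}{7}w + 1, uv - \tfrac{7}{2}w^{2} + 6u - w - \tfrac{7}{2}, vw + v - 4}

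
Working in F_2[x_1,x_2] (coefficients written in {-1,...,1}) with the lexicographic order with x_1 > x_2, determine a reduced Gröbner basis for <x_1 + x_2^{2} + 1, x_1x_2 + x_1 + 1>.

f_1 = x_1 + x_2^{2} + 1, LT = x_1.
f_2 = x_1x_2 + x_1 + 1, LT = x_1x_2.

S(f_1,f_2): lcm = x_1x_2. S = x_1 + x_2^{3} + x_2 + 1.
  leading term x_1: subtract (1)·f_1 from x_1 + x_2^{3} + x_2 + 1 → x_2^{3} + x_2^{2} + x_2
  leading term x_2^{3}: no divisor's leading term divides it; move x_2^{3} to the remainder.
  leading term x_2^{2}: no divisor's leading term divides it; move x_2^{2} to the remainder.
  leading term x_2: no divisor's leading term divides it; move x_2 to the remainder.
  remainder x_2^{3} + x_2^{2} + x_2 ≠ 0; add g_3 = x_2^{3} + x_2^{2} + x_2 to the basis.

The other S-polynomials (S(f_1,g_3), S(f_2,g_3)) all reduce to 0 modulo the current basis, so we have a Gröbner basis.
Inter-reduce: drop elements whose leading term is divisible by another's, tail-reduce, and make monic.

G = {x_1 + x_2^{2} + 1, x_2^{3} + x_2^{2} + x_2}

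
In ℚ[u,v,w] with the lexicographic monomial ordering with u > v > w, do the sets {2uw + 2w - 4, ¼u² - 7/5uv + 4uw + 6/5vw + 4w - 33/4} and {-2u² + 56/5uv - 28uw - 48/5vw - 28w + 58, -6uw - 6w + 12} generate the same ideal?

Yes, the ideals are equal.

Two ideals are equal iff their reduced Gröbner bases coincide (the reduced basis is unique for a fixed ordering).
Buchberger on the first generating set:
f_1 = 2uw + 2w - 4, LT = uw.
f_2 = ¼u² - 7/5uv + 4uw + 6/5vw + 4w - 33/4, LT = u².

S(f_1,f_2): lcm = u²w. S = 28/5uvw - 16uw² + uw - 2u - 24/5vw² - 16w² + 33w.
  leading term uvw: subtract (14/5v)·f_1 from 28/5uvw - 16uw² + uw - 2u - 24/5vw² - 16w² + 33w → -16uw² + uw - 2u - 24/5vw² - 28/5vw + 56/5v - 16w² + 33w
  leading term uw²: subtract (-8w)·f_1 from -16uw² + uw - 2u - 24/5vw² - 28/5vw + 56/5v - 16w² + 33w → uw - 2u - 24/5vw² - 28/5vw + 56/5v + w
  leading term uw: subtract (½)·f_1 from uw - 2u - 24/5vw² - 28/5vw + 56/5v + w → -2u - 24/5vw² - 28/5vw + 56/5v + 2
  leading term u: no divisor's leading term divides it; move -2u to the remainder.
  leading term vw²: no divisor's leading term divides it; move -24/5vw² to the remainder.
  leading term vw: no divisor's leading term divides it; move -28/5vw to the remainder.
  leading term v: no divisor's leading term divides it; move 56/5v to the remainder.
  leading term 1: no divisor's leading term divides it; move 2 to the remainder.
  remainder -2u - 24/5vw² - 28/5vw + 56/5v + 2 ≠ 0; add g_3 = -2u - 24/5vw² - 28/5vw + 56/5v + 2 to the basis.

S(f_1,g_3): lcm = uw. S = -12/5vw³ - 14/5vw² + 28/5vw + 2w - 2.
  leading term vw³: no divisor's leading term divides it; move -12/5vw³ to the remainder.
  leading term vw²: no divisor's leading term divides it; move -14/5vw² to the remainder.
  leading term vw: no divisor's leading term divides it; move 28/5vw to the remainder.
  leading term w: no divisor's leading term divides it; move 2w to the remainder.
  leading term 1: no divisor's leading term divides it; move -2 to the remainder.
  remainder -12/5vw³ - 14/5vw² + 28/5vw + 2w - 2 ≠ 0; add g_4 = -12/5vw³ - 14/5vw² + 28/5vw + 2w - 2 to the basis.

The other S-polynomials (S(f_2,g_3), S(f_1,g_4), S(f_2,g_4), S(g_3,g_4)) all reduce to 0 modulo the current basis, so we have a Gröbner basis.
Inter-reduce: drop elements whose leading term is divisible by another's, tail-reduce, and make monic.
Reduced Gröbner basis: {u + 12/5vw² + 14/5vw - 28/5v - 1, vw³ + 7/6vw² - 7/3vw - ⅚w + ⅚}.

Buchberger on the second generating set:
h_1 = -2u² + 56/5uv - 28uw - 48/5vw - 28w + 58, LT = u².
h_2 = -6uw - 6w + 12, LT = uw.

S(h_1,h_2): lcm = u²w. S = -28/5uvw + 14uw² - uw + 2u + 24/5vw² + 14w² - 29w.
  leading term uvw: subtract (14/15v)·h_2 from -28/5uvw + 14uw² - uw + 2u + 24/5vw² + 14w² - 29w → 14uw² - uw + 2u + 24/5vw² + 28/5vw - 56/5v + 14w² - 29w
  leading term uw²: subtract (-7/3w)·h_2 from 14uw² - uw + 2u + 24/5vw² + 28/5vw - 56/5v + 14w² - 29w → -uw + 2u + 24/5vw² + 28/5vw - 56/5v - w
  leading term uw: subtract (⅙)·h_2 from -uw + 2u + 24/5vw² + 28/5vw - 56/5v - w → 2u + 24/5vw² + 28/5vw - 56/5v - 2
  leading term u: no divisor's leading term divides it; move 2u to the remainder.
  leading term vw²: no divisor's leading term divides it; move 24/5vw² to the remainder.
  leading term vw: no divisor's leading term divides it; move 28/5vw to the remainder.
  leading term v: no divisor's leading term divides it; move -56/5v to the remainder.
  leading term 1: no divisor's leading term divides it; move -2 to the remainder.
  remainder 2u + 24/5vw² + 28/5vw - 56/5v - 2 ≠ 0; add k_3 = 2u + 24/5vw² + 28/5vw - 56/5v - 2 to the basis.

S(h_2,k_3): lcm = uw. S = -12/5vw³ - 14/5vw² + 28/5vw + 2w - 2.
  leading term vw³: no divisor's leading term divides it; move -12/5vw³ to the remainder.
  leading term vw²: no divisor's leading term divides it; move -14/5vw² to the remainder.
  leading term vw: no divisor's leading term divides it; move 28/5vw to the remainder.
  leading term w: no divisor's leading term divides it; move 2w to the remainder.
  leading term 1: no divisor's leading term divides it; move -2 to the remainder.
  remainder -12/5vw³ - 14/5vw² + 28/5vw + 2w - 2 ≠ 0; add k_4 = -12/5vw³ - 14/5vw² + 28/5vw + 2w - 2 to the basis.

The other S-polynomials (S(h_1,k_3), S(h_1,k_4), S(h_2,k_4), S(k_3,k_4)) all reduce to 0 modulo the current basis, so we have a Gröbner basis.
Inter-reduce: drop elements whose leading term is divisible by another's, tail-reduce, and make monic.
Reduced Gröbner basis: {u + 12/5vw² + 14/5vw - 28/5v - 1, vw³ + 7/6vw² - 7/3vw - ⅚w + ⅚}.

Same reduced basis, so the two generating sets span the same ideal.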